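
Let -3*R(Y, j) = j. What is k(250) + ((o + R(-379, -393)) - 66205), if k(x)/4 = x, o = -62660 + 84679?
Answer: -43055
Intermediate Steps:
o = 22019
R(Y, j) = -j/3
k(x) = 4*x
k(250) + ((o + R(-379, -393)) - 66205) = 4*250 + ((22019 - 1/3*(-393)) - 66205) = 1000 + ((22019 + 131) - 66205) = 1000 + (22150 - 66205) = 1000 - 44055 = -43055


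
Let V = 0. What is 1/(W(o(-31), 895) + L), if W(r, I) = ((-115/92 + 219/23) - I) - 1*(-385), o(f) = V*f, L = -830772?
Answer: -92/76477183 ≈ -1.2030e-6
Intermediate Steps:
o(f) = 0 (o(f) = 0*f = 0)
W(r, I) = 36181/92 - I (W(r, I) = ((-115*1/92 + 219*(1/23)) - I) + 385 = ((-5/4 + 219/23) - I) + 385 = (761/92 - I) + 385 = 36181/92 - I)
1/(W(o(-31), 895) + L) = 1/((36181/92 - 1*895) - 830772) = 1/((36181/92 - 895) - 830772) = 1/(-46159/92 - 830772) = 1/(-76477183/92) = -92/76477183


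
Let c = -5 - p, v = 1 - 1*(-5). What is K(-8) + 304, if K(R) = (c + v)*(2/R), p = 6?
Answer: 1221/4 ≈ 305.25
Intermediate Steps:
v = 6 (v = 1 + 5 = 6)
c = -11 (c = -5 - 1*6 = -5 - 6 = -11)
K(R) = -10/R (K(R) = (-11 + 6)*(2/R) = -10/R)
K(-8) + 304 = -10/(-8) + 304 = -10*(-⅛) + 304 = 5/4 + 304 = 1221/4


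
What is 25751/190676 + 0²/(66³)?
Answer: 25751/190676 ≈ 0.13505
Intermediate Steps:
25751/190676 + 0²/(66³) = 25751*(1/190676) + 0/287496 = 25751/190676 + 0*(1/287496) = 25751/190676 + 0 = 25751/190676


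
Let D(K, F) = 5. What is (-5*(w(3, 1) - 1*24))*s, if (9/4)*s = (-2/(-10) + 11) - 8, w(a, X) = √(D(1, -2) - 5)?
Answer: 512/3 ≈ 170.67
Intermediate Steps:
w(a, X) = 0 (w(a, X) = √(5 - 5) = √0 = 0)
s = 64/45 (s = 4*((-2/(-10) + 11) - 8)/9 = 4*((-2*(-⅒) + 11) - 8)/9 = 4*((⅕ + 11) - 8)/9 = 4*(56/5 - 8)/9 = (4/9)*(16/5) = 64/45 ≈ 1.4222)
(-5*(w(3, 1) - 1*24))*s = -5*(0 - 1*24)*(64/45) = -5*(0 - 24)*(64/45) = -5*(-24)*(64/45) = 120*(64/45) = 512/3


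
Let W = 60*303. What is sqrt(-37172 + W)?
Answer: 4*I*sqrt(1187) ≈ 137.81*I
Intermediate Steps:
W = 18180
sqrt(-37172 + W) = sqrt(-37172 + 18180) = sqrt(-18992) = 4*I*sqrt(1187)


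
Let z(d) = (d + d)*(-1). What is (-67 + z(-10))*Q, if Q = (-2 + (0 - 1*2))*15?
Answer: 2820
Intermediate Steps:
Q = -60 (Q = (-2 + (0 - 2))*15 = (-2 - 2)*15 = -4*15 = -60)
z(d) = -2*d (z(d) = (2*d)*(-1) = -2*d)
(-67 + z(-10))*Q = (-67 - 2*(-10))*(-60) = (-67 + 20)*(-60) = -47*(-60) = 2820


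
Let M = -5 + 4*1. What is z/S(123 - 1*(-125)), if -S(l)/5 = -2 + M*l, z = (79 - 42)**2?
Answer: 1369/1250 ≈ 1.0952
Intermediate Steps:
M = -1 (M = -5 + 4 = -1)
z = 1369 (z = 37**2 = 1369)
S(l) = 10 + 5*l (S(l) = -5*(-2 - l) = 10 + 5*l)
z/S(123 - 1*(-125)) = 1369/(10 + 5*(123 - 1*(-125))) = 1369/(10 + 5*(123 + 125)) = 1369/(10 + 5*248) = 1369/(10 + 1240) = 1369/1250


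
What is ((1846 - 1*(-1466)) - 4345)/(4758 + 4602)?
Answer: -1033/9360 ≈ -0.11036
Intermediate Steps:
((1846 - 1*(-1466)) - 4345)/(4758 + 4602) = ((1846 + 1466) - 4345)/9360 = (3312 - 4345)*(1/9360) = -1033*1/9360 = -1033/9360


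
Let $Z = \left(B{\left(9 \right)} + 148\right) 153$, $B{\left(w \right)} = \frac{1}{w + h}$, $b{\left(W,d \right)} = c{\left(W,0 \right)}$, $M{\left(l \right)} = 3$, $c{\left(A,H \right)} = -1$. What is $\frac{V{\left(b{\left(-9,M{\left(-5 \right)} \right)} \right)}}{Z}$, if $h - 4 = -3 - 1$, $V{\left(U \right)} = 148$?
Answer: $\frac{148}{22661} \approx 0.006531$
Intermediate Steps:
$b{\left(W,d \right)} = -1$
$h = 0$ ($h = 4 - 4 = 0$)
$B{\left(w \right)} = \frac{1}{w}$ ($B{\left(w \right)} = \frac{1}{w + 0} = \frac{1}{w}$)
$Z = 22661$ ($Z = \left(\frac{1}{9} + 148\right) 153 = \frac{1333}{9} \cdot 153 = 22661$)
$\frac{V{\left(b{\left(-9,M{\left(-5 \right)} \right)} \right)}}{Z} = \frac{148}{22661}$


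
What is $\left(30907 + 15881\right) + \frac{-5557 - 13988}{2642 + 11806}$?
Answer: $\frac{225324493}{4816} \approx 46787.0$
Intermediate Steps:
$\left(30907 + 15881\right) + \frac{-5557 - 13988}{2642 + 11806} = 46788 - \frac{19545}{14448} = 46788 - \frac{6515}{4816} = \frac{225324493}{4816}$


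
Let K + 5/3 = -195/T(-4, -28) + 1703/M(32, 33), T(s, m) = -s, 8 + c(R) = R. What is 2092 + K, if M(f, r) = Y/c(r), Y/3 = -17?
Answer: 82061/68 ≈ 1206.8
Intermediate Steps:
c(R) = -8 + R
Y = -51 (Y = 3*(-17) = -51)
M(f, r) = -51/(-8 + r)
K = -60195/68 (K = -5/3 + (-195/((-1*(-4))) + 1703/((-51/(-8 + 33)))) = -5/3 + (-195/4 + 1703/((-51/25))) = -5/3 + (-195*¼ + 1703/((-51*1/25))) = -5/3 + (-195/4 + 1703/(-51/25)) = -5/3 + (-195/4 + 1703*(-25/51)) = -5/3 + (-195/4 - 42575/51) = -5/3 - 180245/204 = -60195/68 ≈ -885.22)
2092 + K = 2092 - 60195/68 = 82061/68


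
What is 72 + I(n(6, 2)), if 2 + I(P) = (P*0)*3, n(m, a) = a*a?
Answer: 70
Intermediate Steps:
n(m, a) = a²
I(P) = -2 (I(P) = -2 + (P*0)*3 = -2 + 0*3 = -2 + 0 = -2)
72 + I(n(6, 2)) = 72 - 2 = 70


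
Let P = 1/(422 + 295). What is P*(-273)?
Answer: -91/239 ≈ -0.38075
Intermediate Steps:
P = 1/717 ≈ 0.0013947
P*(-273) = (1/717)*(-273) = -91/239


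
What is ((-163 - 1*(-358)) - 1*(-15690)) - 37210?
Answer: -21325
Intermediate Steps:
((-163 - 1*(-358)) - 1*(-15690)) - 37210 = ((-163 + 358) + 15690) - 37210 = (195 + 15690) - 37210 = 15885 - 37210 = -21325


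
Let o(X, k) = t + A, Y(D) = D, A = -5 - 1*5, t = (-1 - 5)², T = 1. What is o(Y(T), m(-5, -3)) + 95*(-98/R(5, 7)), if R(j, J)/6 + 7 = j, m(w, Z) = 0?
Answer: 4811/6 ≈ 801.83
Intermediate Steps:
R(j, J) = -42 + 6*j
t = 36 (t = (-6)² = 36)
A = -10 (A = -5 - 5 = -10)
o(X, k) = 26 (o(X, k) = 36 - 10 = 26)
o(Y(T), m(-5, -3)) + 95*(-98/R(5, 7)) = 26 + 95*(-98/(-42 + 6*5)) = 26 + 95*(-98/(-42 + 30)) = 26 + 95*(-98/(-12)) = 26 + 95*(-98*(-1/12)) = 26 + 95*(49/6) = 26 + 4655/6 = 4811/6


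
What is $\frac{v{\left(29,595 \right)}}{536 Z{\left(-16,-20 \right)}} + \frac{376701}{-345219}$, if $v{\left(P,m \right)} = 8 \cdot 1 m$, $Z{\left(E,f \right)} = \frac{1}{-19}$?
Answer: $- \frac{1309313254}{7709891} \approx -169.82$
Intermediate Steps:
$Z{\left(E,f \right)} = - \frac{1}{19}$
$v{\left(P,m \right)} = 8 m$
$\frac{v{\left(29,595 \right)}}{536 Z{\left(-16,-20 \right)}} + \frac{376701}{-345219} = \frac{8 \cdot 595}{536 \left(- \frac{1}{19}\right)} + \frac{376701}{-345219} = \frac{4760}{- \frac{536}{19}} + 376701 \left(- \frac{1}{345219}\right) = 4760 \left(- \frac{19}{536}\right) - \frac{125567}{115073} = - \frac{11305}{67} - \frac{125567}{115073} = - \frac{1309313254}{7709891}$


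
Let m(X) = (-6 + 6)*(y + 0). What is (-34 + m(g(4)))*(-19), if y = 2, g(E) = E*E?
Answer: 646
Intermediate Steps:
g(E) = E²
m(X) = 0 (m(X) = (-6 + 6)*(2 + 0) = 0*2 = 0)
(-34 + m(g(4)))*(-19) = (-34 + 0)*(-19) = -34*(-19) = 646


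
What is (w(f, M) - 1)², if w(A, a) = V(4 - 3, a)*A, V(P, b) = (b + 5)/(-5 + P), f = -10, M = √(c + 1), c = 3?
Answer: 1089/4 ≈ 272.25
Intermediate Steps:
M = 2 (M = √(3 + 1) = √4 = 2)
V(P, b) = (5 + b)/(-5 + P)
w(A, a) = A*(-5/4 - a/4) (w(A, a) = ((5 + a)/(-5 + (4 - 3)))*A = ((5 + a)/(-5 + 1))*A = ((5 + a)/(-4))*A = (-(5 + a)/4)*A = (-5/4 - a/4)*A = A*(-5/4 - a/4))
(w(f, M) - 1)² = ((¼)*(-10)*(-5 - 1*2) - 1)² = ((¼)*(-10)*(-5 - 2) - 1)² = ((¼)*(-10)*(-7) - 1)² = (35/2 - 1)² = (33/2)² = 1089/4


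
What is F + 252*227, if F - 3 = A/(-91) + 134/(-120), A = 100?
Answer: 312338123/5460 ≈ 57205.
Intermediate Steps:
F = 4283/5460 (F = 3 + (100/(-91) + 134/(-120)) = 3 + (100*(-1/91) + 134*(-1/120)) = 3 + (-100/91 - 67/60) = 3 - 12097/5460 = 4283/5460 ≈ 0.78443)
F + 252*227 = 4283/5460 + 252*227 = 4283/5460 + 57204 = 312338123/5460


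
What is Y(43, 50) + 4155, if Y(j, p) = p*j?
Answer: 6305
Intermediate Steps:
Y(j, p) = j*p
Y(43, 50) + 4155 = 43*50 + 4155 = 2150 + 4155 = 6305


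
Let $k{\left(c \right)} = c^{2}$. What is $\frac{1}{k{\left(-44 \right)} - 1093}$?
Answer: $\frac{1}{843} \approx 0.0011862$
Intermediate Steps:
$\frac{1}{k{\left(-44 \right)} - 1093} = \frac{1}{\left(-44\right)^{2} - 1093} = \frac{1}{1936 - 1093} = \frac{1}{843}$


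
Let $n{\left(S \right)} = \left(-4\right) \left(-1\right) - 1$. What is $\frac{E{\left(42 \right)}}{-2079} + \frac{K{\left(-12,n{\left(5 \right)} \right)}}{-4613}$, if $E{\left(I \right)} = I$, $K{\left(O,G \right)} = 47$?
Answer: $- \frac{13879}{456687} \approx -0.030391$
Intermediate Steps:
$n{\left(S \right)} = 3$ ($n{\left(S \right)} = 4 - 1 = 3$)
$\frac{E{\left(42 \right)}}{-2079} + \frac{K{\left(-12,n{\left(5 \right)} \right)}}{-4613} = \frac{42}{-2079} + \frac{47}{-4613} = 42 \left(- \frac{1}{2079}\right) + 47 \left(- \frac{1}{4613}\right) = - \frac{2}{99} - \frac{47}{4613} = - \frac{13879}{456687}$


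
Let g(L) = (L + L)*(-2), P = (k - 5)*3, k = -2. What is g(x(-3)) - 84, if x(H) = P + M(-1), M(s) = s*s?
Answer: -4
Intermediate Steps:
P = -21 (P = (-2 - 5)*3 = -7*3 = -21)
M(s) = s²
x(H) = -20 (x(H) = -21 + (-1)² = -21 + 1 = -20)
g(L) = -4*L (g(L) = (2*L)*(-2) = -4*L)
g(x(-3)) - 84 = -4*(-20) - 84 = 80 - 84 = -4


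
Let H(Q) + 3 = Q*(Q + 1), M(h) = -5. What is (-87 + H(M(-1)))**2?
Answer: 4900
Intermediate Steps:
H(Q) = -3 + Q*(1 + Q) (H(Q) = -3 + Q*(Q + 1) = -3 + Q*(1 + Q))
(-87 + H(M(-1)))**2 = (-87 + (-3 - 5 + (-5)**2))**2 = (-87 + (-3 - 5 + 25))**2 = (-87 + 17)**2 = (-70)**2 = 4900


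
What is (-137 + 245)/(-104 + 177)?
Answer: 108/73 ≈ 1.4795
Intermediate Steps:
(-137 + 245)/(-104 + 177) = 108/73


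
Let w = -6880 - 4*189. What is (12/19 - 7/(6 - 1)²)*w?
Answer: -1275212/475 ≈ -2684.7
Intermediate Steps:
w = -7636 (w = -6880 - 756 = -7636)
(12/19 - 7/(6 - 1)²)*w = (12/19 - 7/(6 - 1)²)*(-7636) = (12*(1/19) - 7/(5²))*(-7636) = (12/19 - 7/25)*(-7636) = (167/475)*(-7636) = -1275212/475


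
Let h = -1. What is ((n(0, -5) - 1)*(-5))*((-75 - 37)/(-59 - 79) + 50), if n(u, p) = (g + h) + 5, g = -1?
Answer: -35060/69 ≈ -508.12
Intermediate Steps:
n(u, p) = 3 (n(u, p) = (-1 - 1) + 5 = -2 + 5 = 3)
((n(0, -5) - 1)*(-5))*((-75 - 37)/(-59 - 79) + 50) = ((3 - 1)*(-5))*((-75 - 37)/(-59 - 79) + 50) = (2*(-5))*(-112/(-138) + 50) = -10*(-112*(-1/138) + 50) = -10*(56/69 + 50) = -10*3506/69 = -35060/69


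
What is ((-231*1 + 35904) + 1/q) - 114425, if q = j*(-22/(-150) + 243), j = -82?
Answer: -117761960779/1495352 ≈ -78752.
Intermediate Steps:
q = -1495352/75 (q = -82*(-22/(-150) + 243) = -82*(-22*(-1/150) + 243) = -82*(11/75 + 243) = -82*18236/75 = -1495352/75 ≈ -19938.)
((-231*1 + 35904) + 1/q) - 114425 = ((-231*1 + 35904) + 1/(-1495352/75)) - 114425 = ((-231 + 35904) - 75/1495352) - 114425 = (35673 - 75/1495352) - 114425 = 53343691821/1495352 - 114425 = -117761960779/1495352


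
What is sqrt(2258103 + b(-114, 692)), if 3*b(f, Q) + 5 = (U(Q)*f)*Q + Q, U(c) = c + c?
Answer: 2*I*sqrt(8533833) ≈ 5842.5*I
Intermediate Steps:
U(c) = 2*c
b(f, Q) = -5/3 + Q/3 + 2*f*Q**2/3 (b(f, Q) = -5/3 + (((2*Q)*f)*Q + Q)/3 = -5/3 + ((2*Q*f)*Q + Q)/3 = -5/3 + (2*f*Q**2 + Q)/3 = -5/3 + (Q + 2*f*Q**2)/3 = -5/3 + (Q/3 + 2*f*Q**2/3) = -5/3 + Q/3 + 2*f*Q**2/3)
sqrt(2258103 + b(-114, 692)) = sqrt(2258103 + (-5/3 + (1/3)*692 + (2/3)*(-114)*692**2)) = sqrt(2258103 + (-5/3 + 692/3 + (2/3)*(-114)*478864)) = sqrt(2258103 + (-5/3 + 692/3 - 36393664)) = sqrt(2258103 - 36393435) = sqrt(-34135332) = 2*I*sqrt(8533833)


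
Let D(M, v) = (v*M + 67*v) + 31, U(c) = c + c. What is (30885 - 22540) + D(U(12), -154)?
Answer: -5638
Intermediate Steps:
U(c) = 2*c
D(M, v) = 31 + 67*v + M*v (D(M, v) = (M*v + 67*v) + 31 = (67*v + M*v) + 31 = 31 + 67*v + M*v)
(30885 - 22540) + D(U(12), -154) = (30885 - 22540) + (31 + 67*(-154) + (2*12)*(-154)) = 8345 + (31 - 10318 + 24*(-154)) = 8345 + (31 - 10318 - 3696) = 8345 - 13983 = -5638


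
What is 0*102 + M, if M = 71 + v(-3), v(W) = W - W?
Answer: 71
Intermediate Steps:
v(W) = 0
M = 71 (M = 71 + 0 = 71)
0*102 + M = 0*102 + 71 = 0 + 71 = 71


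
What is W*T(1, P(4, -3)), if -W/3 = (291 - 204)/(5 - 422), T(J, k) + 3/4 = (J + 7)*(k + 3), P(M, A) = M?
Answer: 19227/556 ≈ 34.581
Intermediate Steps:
T(J, k) = -¾ + (3 + k)*(7 + J) (T(J, k) = -¾ + (J + 7)*(k + 3) = -¾ + (7 + J)*(3 + k) = -¾ + (3 + k)*(7 + J))
W = 87/139 (W = -3*(291 - 204)/(5 - 422) = -261/(-417) = -261*(-1)/417 = -3*(-29/139) = 87/139 ≈ 0.62590)
W*T(1, P(4, -3)) = 87*(81/4 + 3*1 + 7*4 + 1*4)/139 = 87*(81/4 + 3 + 28 + 4)/139 = (87/139)*(221/4) = 19227/556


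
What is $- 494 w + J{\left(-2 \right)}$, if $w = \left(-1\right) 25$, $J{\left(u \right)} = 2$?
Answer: $12352$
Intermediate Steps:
$w = -25$
$- 494 w + J{\left(-2 \right)} = \left(-494\right) \left(-25\right) + 2 = 12350 + 2 = 12352$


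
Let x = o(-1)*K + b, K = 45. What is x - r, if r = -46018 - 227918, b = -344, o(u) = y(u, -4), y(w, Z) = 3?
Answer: 273727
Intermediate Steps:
o(u) = 3
x = -209 (x = 3*45 - 344 = 135 - 344 = -209)
r = -273936
x - r = -209 - 1*(-273936) = -209 + 273936 = 273727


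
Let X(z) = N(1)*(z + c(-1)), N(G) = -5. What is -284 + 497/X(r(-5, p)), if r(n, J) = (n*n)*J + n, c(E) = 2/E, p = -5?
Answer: -186943/660 ≈ -283.25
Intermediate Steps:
r(n, J) = n + J*n² (r(n, J) = n²*J + n = J*n² + n = n + J*n²)
X(z) = 10 - 5*z (X(z) = -5*(z + 2/(-1)) = -5*(z + 2*(-1)) = -5*(z - 2) = -5*(-2 + z) = 10 - 5*z)
-284 + 497/X(r(-5, p)) = -284 + 497/(10 - (-25)*(1 - 5*(-5))) = -284 + 497/(10 - (-25)*(1 + 25)) = -284 + 497/(10 - (-25)*26) = -284 + 497/(10 - 5*(-130)) = -284 + 497/(10 + 650) = -284 + 497/660 = -186943/660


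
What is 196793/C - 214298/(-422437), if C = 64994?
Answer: 97060728753/27455870378 ≈ 3.5352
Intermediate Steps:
196793/C - 214298/(-422437) = 196793/64994 - 214298/(-422437) = 196793*(1/64994) - 214298*(-1/422437) = 196793/64994 + 214298/422437 = 97060728753/27455870378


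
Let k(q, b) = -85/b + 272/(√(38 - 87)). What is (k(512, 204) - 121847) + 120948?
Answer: -10793/12 - 272*I/7 ≈ -899.42 - 38.857*I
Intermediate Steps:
k(q, b) = -85/b - 272*I/7 (k(q, b) = -85/b + 272/(√(-49)) = -85/b + 272/((7*I)) = -85/b + 272*(-I/7) = -85/b - 272*I/7)
(k(512, 204) - 121847) + 120948 = ((-85/204 - 272*I/7) - 121847) + 120948 = ((-85*1/204 - 272*I/7) - 121847) + 120948 = ((-5/12 - 272*I/7) - 121847) + 120948 = (-1462169/12 - 272*I/7) + 120948 = -10793/12 - 272*I/7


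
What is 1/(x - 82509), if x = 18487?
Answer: -1/64022 ≈ -1.5620e-5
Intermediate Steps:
1/(x - 82509) = 1/(18487 - 82509) = 1/(-64022) = -1/64022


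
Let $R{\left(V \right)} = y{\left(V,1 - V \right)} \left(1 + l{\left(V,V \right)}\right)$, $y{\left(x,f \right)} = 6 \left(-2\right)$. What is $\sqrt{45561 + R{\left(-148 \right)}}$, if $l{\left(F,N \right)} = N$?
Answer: $5 \sqrt{1893} \approx 217.54$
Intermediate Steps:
$y{\left(x,f \right)} = -12$
$R{\left(V \right)} = -12 - 12 V$ ($R{\left(V \right)} = - 12 \left(1 + V\right) = -12 - 12 V$)
$\sqrt{45561 + R{\left(-148 \right)}} = \sqrt{45561 - -1764} = \sqrt{45561 + \left(-12 + 1776\right)} = \sqrt{45561 + 1764} = \sqrt{47325} = 5 \sqrt{1893}$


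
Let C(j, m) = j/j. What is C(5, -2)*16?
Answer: 16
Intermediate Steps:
C(j, m) = 1
C(5, -2)*16 = 1*16 = 16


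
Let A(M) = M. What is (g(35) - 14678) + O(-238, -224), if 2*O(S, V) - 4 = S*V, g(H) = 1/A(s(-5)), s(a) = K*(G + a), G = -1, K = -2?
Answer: 143761/12 ≈ 11980.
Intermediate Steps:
s(a) = 2 - 2*a (s(a) = -2*(-1 + a) = 2 - 2*a)
g(H) = 1/12 (g(H) = 1/(2 - 2*(-5)) = 1/(2 + 10) = 1/12)
O(S, V) = 2 + S*V/2 (O(S, V) = 2 + (S*V)/2 = 2 + S*V/2)
(g(35) - 14678) + O(-238, -224) = (1/12 - 14678) + (2 + (½)*(-238)*(-224)) = -176135/12 + (2 + 26656) = -176135/12 + 26658 = 143761/12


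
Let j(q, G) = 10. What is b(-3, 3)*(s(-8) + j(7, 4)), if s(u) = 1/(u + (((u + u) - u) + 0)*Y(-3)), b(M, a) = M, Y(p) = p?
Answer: -483/16 ≈ -30.188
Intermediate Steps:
s(u) = -1/(2*u) (s(u) = 1/(u + (((u + u) - u) + 0)*(-3)) = 1/(u + ((2*u - u) + 0)*(-3)) = 1/(u + (u + 0)*(-3)) = 1/(u + u*(-3)) = 1/(u - 3*u) = 1/(-2*u) = -1/(2*u))
b(-3, 3)*(s(-8) + j(7, 4)) = -3*(-1/2/(-8) + 10) = -3*(-1/2*(-1/8) + 10) = -3*(1/16 + 10) = -3*161/16 = -483/16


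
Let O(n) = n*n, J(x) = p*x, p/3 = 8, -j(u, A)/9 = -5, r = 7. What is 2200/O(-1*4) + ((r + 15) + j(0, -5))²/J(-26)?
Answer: 81311/624 ≈ 130.31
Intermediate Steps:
j(u, A) = 45 (j(u, A) = -9*(-5) = 45)
p = 24 (p = 3*8 = 24)
J(x) = 24*x
O(n) = n²
2200/O(-1*4) + ((r + 15) + j(0, -5))²/J(-26) = 2200/((-1*4)²) + ((7 + 15) + 45)²/((24*(-26))) = 2200/((-4)²) + (22 + 45)²/(-624) = 2200/16 + 67²*(-1/624) = 2200*(1/16) + 4489*(-1/624) = 275/2 - 4489/624 = 81311/624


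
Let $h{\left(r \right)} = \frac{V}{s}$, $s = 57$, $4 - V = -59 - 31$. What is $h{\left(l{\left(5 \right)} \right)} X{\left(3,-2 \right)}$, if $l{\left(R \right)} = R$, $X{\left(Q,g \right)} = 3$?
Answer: $\frac{94}{19} \approx 4.9474$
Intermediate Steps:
$V = 94$ ($V = 4 - \left(-59 - 31\right) = 4 - -90 = 4 + 90 = 94$)
$h{\left(r \right)} = \frac{94}{57}$
$h{\left(l{\left(5 \right)} \right)} X{\left(3,-2 \right)} = \frac{94}{57} \cdot 3 = \frac{94}{19}$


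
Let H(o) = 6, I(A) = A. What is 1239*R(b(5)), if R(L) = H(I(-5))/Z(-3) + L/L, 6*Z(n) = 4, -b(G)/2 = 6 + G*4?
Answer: 12390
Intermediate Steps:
b(G) = -12 - 8*G (b(G) = -2*(6 + G*4) = -2*(6 + 4*G) = -12 - 8*G)
Z(n) = ⅔ (Z(n) = (⅙)*4 = ⅔)
R(L) = 10 (R(L) = 6/(⅔) + L/L = 6*(3/2) + 1 = 9 + 1 = 10)
1239*R(b(5)) = 1239*10 = 12390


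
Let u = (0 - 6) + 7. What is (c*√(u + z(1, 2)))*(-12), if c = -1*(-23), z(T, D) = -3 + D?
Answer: 0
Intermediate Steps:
c = 23
u = 1 (u = -6 + 7 = 1)
(c*√(u + z(1, 2)))*(-12) = (23*√(1 + (-3 + 2)))*(-12) = (23*√(1 - 1))*(-12) = (23*√0)*(-12) = (23*0)*(-12) = 0*(-12) = 0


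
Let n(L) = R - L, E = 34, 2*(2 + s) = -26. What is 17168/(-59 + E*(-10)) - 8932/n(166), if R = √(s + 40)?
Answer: 114260/9177 ≈ 12.451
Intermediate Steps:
s = -15 (s = -2 + (½)*(-26) = -2 - 13 = -15)
R = 5 (R = √(-15 + 40) = √25 = 5)
n(L) = 5 - L
17168/(-59 + E*(-10)) - 8932/n(166) = 17168/(-59 + 34*(-10)) - 8932/(5 - 1*166) = 17168/(-59 - 340) - 8932/(5 - 166) = 17168/(-399) - 8932/(-161) = 17168*(-1/399) - 8932*(-1/161) = -17168/399 + 1276/23 = 114260/9177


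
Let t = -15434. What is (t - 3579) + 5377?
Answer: -13636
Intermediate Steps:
(t - 3579) + 5377 = (-15434 - 3579) + 5377 = -19013 + 5377 = -13636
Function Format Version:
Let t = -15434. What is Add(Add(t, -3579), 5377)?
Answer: -13636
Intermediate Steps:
Add(Add(t, -3579), 5377) = Add(Add(-15434, -3579), 5377) = Add(-19013, 5377) = -13636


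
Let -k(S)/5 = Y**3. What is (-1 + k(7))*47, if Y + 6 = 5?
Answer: 188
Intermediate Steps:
Y = -1 (Y = -6 + 5 = -1)
k(S) = 5 (k(S) = -5*(-1)**3 = -5*(-1) = 5)
(-1 + k(7))*47 = (-1 + 5)*47 = 4*47 = 188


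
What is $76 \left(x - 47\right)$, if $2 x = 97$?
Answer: $114$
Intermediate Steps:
$x = \frac{97}{2}$ ($x = \frac{1}{2} \cdot 97 = \frac{97}{2} \approx 48.5$)
$76 \left(x - 47\right) = 76 \left(\frac{97}{2} - 47\right) = 76 \cdot \frac{3}{2} = 114$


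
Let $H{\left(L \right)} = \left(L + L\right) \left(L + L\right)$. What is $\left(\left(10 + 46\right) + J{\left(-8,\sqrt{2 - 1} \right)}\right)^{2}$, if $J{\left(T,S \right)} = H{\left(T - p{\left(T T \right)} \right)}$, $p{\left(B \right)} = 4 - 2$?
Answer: $207936$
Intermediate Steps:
$p{\left(B \right)} = 2$ ($p{\left(B \right)} = 4 - 2 = 2$)
$H{\left(L \right)} = 4 L^{2}$ ($H{\left(L \right)} = 2 L 2 L = 4 L^{2}$)
$J{\left(T,S \right)} = 4 \left(-2 + T\right)^{2}$ ($J{\left(T,S \right)} = 4 \left(T - 2\right)^{2} = 4 \left(-2 + T\right)^{2}$)
$\left(\left(10 + 46\right) + J{\left(-8,\sqrt{2 - 1} \right)}\right)^{2} = \left(\left(10 + 46\right) + 4 \left(-2 - 8\right)^{2}\right)^{2} = \left(56 + 4 \left(-10\right)^{2}\right)^{2} = \left(56 + 4 \cdot 100\right)^{2} = \left(56 + 400\right)^{2} = 456^{2} = 207936$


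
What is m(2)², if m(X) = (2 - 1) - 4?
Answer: 9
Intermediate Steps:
m(X) = -3 (m(X) = 1 - 4 = -3)
m(2)² = (-3)² = 9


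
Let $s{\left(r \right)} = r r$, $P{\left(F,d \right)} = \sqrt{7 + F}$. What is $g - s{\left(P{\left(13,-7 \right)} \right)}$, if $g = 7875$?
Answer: $7855$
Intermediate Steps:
$s{\left(r \right)} = r^{2}$
$g - s{\left(P{\left(13,-7 \right)} \right)} = 7875 - \left(\sqrt{7 + 13}\right)^{2} = 7875 - \left(\sqrt{20}\right)^{2} = 7875 - \left(2 \sqrt{5}\right)^{2} = 7875 - 20 = 7855$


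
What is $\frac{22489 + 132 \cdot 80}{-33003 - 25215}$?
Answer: $- \frac{33049}{58218} \approx -0.56768$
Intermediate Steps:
$\frac{22489 + 132 \cdot 80}{-33003 - 25215} = \frac{22489 + 10560}{-58218} = 33049 \left(- \frac{1}{58218}\right) = - \frac{33049}{58218}$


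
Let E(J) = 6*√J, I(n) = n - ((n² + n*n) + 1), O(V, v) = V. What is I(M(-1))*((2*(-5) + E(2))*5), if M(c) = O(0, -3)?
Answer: 50 - 30*√2 ≈ 7.5736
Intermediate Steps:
M(c) = 0
I(n) = -1 + n - 2*n² (I(n) = n - ((n² + n²) + 1) = n - (2*n² + 1) = n - (1 + 2*n²) = n + (-1 - 2*n²) = -1 + n - 2*n²)
I(M(-1))*((2*(-5) + E(2))*5) = (-1 + 0 - 2*0²)*((2*(-5) + 6*√2)*5) = (-1 + 0 - 2*0)*((-10 + 6*√2)*5) = (-1 + 0 + 0)*(-50 + 30*√2) = -(-50 + 30*√2) = 50 - 30*√2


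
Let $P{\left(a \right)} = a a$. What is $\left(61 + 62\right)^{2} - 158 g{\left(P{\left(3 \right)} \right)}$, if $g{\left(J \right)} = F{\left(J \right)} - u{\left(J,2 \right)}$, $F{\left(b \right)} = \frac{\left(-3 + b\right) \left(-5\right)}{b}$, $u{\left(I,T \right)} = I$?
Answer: $\frac{51233}{3} \approx 17078.0$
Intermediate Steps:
$P{\left(a \right)} = a^{2}$
$F{\left(b \right)} = \frac{15 - 5 b}{b}$
$g{\left(J \right)} = -5 - J + \frac{15}{J}$ ($g{\left(J \right)} = \left(-5 + \frac{15}{J}\right) - J = -5 - J + \frac{15}{J}$)
$\left(61 + 62\right)^{2} - 158 g{\left(P{\left(3 \right)} \right)} = \left(61 + 62\right)^{2} - 158 \left(-5 - 3^{2} + \frac{15}{3^{2}}\right) = 123^{2} - 158 \left(-5 - 9 + \frac{15}{9}\right) = 15129 - 158 \left(-5 - 9 + 15 \cdot \frac{1}{9}\right) = 15129 - 158 \left(-5 - 9 + \frac{5}{3}\right) = 15129 - - \frac{5846}{3} = 15129 + \frac{5846}{3} = \frac{51233}{3}$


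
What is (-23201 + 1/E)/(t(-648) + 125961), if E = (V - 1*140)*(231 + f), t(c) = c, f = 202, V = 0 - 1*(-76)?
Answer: -214315371/1157557952 ≈ -0.18514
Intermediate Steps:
V = 76 (V = 0 + 76 = 76)
E = -27712 (E = (76 - 1*140)*(231 + 202) = (76 - 140)*433 = -64*433 = -27712)
(-23201 + 1/E)/(t(-648) + 125961) = (-23201 + 1/(-27712))/(-648 + 125961) = (-23201 - 1/27712)/125313 = -642946113/27712*1/125313 = -214315371/1157557952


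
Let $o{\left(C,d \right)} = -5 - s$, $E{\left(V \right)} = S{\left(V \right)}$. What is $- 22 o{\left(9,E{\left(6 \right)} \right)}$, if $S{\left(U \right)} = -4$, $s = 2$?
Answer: $154$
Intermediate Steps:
$E{\left(V \right)} = -4$
$o{\left(C,d \right)} = -7$ ($o{\left(C,d \right)} = -5 - 2 = -7$)
$- 22 o{\left(9,E{\left(6 \right)} \right)} = \left(-22\right) \left(-7\right) = 154$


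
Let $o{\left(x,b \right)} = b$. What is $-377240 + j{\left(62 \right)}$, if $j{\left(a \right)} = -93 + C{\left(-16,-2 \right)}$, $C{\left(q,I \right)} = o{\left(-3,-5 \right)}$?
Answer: $-377338$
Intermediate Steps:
$C{\left(q,I \right)} = -5$
$j{\left(a \right)} = -98$ ($j{\left(a \right)} = -93 - 5 = -98$)
$-377240 + j{\left(62 \right)} = -377240 - 98 = -377338$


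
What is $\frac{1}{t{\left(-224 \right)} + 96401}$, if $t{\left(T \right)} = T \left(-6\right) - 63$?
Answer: $\frac{1}{97682} \approx 1.0237 \cdot 10^{-5}$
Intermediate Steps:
$t{\left(T \right)} = -63 - 6 T$ ($t{\left(T \right)} = - 6 T - 63 = -63 - 6 T$)
$\frac{1}{t{\left(-224 \right)} + 96401} = \frac{1}{\left(-63 - -1344\right) + 96401} = \frac{1}{\left(-63 + 1344\right) + 96401} = \frac{1}{1281 + 96401} = \frac{1}{97682}$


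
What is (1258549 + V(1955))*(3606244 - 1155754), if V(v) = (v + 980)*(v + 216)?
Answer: 18698302212660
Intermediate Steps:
V(v) = (216 + v)*(980 + v) (V(v) = (980 + v)*(216 + v) = (216 + v)*(980 + v))
(1258549 + V(1955))*(3606244 - 1155754) = (1258549 + (211680 + 1955² + 1196*1955))*(3606244 - 1155754) = (1258549 + (211680 + 3822025 + 2338180))*2450490 = (1258549 + 6371885)*2450490 = 7630434*2450490 = 18698302212660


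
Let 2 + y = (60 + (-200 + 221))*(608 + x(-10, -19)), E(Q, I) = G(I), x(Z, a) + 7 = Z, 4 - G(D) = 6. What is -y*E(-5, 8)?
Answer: 95738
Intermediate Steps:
G(D) = -2 (G(D) = 4 - 1*6 = 4 - 6 = -2)
x(Z, a) = -7 + Z
E(Q, I) = -2
y = 47869 (y = -2 + (60 + (-200 + 221))*(608 + (-7 - 10)) = -2 + (60 + 21)*(608 - 17) = -2 + 81*591 = -2 + 47871 = 47869)
-y*E(-5, 8) = -47869*(-2) = -1*(-95738) = 95738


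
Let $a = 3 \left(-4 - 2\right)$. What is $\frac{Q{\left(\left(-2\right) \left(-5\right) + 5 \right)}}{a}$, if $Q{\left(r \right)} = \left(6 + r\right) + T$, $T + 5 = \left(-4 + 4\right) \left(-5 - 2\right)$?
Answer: $- \frac{8}{9} \approx -0.88889$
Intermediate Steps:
$T = -5$ ($T = -5 + \left(-4 + 4\right) \left(-5 - 2\right) = -5 + 0 \left(-7\right) = -5 + 0 = -5$)
$a = -18$ ($a = 3 \left(-6\right) = -18$)
$Q{\left(r \right)} = 1 + r$ ($Q{\left(r \right)} = \left(6 + r\right) - 5 = 1 + r$)
$\frac{Q{\left(\left(-2\right) \left(-5\right) + 5 \right)}}{a} = \frac{1 + \left(\left(-2\right) \left(-5\right) + 5\right)}{-18} = \left(1 + \left(10 + 5\right)\right) \left(- \frac{1}{18}\right) = \left(1 + 15\right) \left(- \frac{1}{18}\right) = 16 \left(- \frac{1}{18}\right) = - \frac{8}{9}$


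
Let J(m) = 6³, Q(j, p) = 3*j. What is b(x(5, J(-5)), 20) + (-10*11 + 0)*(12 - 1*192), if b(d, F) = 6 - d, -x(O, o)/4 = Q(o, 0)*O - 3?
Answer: 32754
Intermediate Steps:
J(m) = 216
x(O, o) = 12 - 12*O*o (x(O, o) = -4*((3*o)*O - 3) = -4*(3*O*o - 3) = -4*(-3 + 3*O*o) = 12 - 12*O*o)
b(x(5, J(-5)), 20) + (-10*11 + 0)*(12 - 1*192) = (6 - (12 - 12*5*216)) + (-10*11 + 0)*(12 - 1*192) = (6 - (12 - 12960)) + (-110 + 0)*(12 - 192) = (6 - 1*(-12948)) - 110*(-180) = (6 + 12948) + 19800 = 12954 + 19800 = 32754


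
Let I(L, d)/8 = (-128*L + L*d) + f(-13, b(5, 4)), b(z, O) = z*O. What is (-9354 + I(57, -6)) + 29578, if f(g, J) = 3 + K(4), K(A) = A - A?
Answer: -40856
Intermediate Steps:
K(A) = 0
b(z, O) = O*z
f(g, J) = 3 (f(g, J) = 3 + 0 = 3)
I(L, d) = 24 - 1024*L + 8*L*d (I(L, d) = 8*((-128*L + L*d) + 3) = 8*(3 - 128*L + L*d) = 24 - 1024*L + 8*L*d)
(-9354 + I(57, -6)) + 29578 = (-9354 + (24 - 1024*57 + 8*57*(-6))) + 29578 = (-9354 + (24 - 58368 - 2736)) + 29578 = (-9354 - 61080) + 29578 = -70434 + 29578 = -40856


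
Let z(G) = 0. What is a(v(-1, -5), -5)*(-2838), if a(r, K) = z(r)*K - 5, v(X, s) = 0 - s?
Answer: 14190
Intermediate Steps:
v(X, s) = -s
a(r, K) = -5 (a(r, K) = 0*K - 5 = 0 - 5 = -5)
a(v(-1, -5), -5)*(-2838) = -5*(-2838) = 14190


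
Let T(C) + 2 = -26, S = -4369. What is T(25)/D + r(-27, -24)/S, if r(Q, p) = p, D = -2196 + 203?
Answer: 170164/8707417 ≈ 0.019542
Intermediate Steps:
D = -1993
T(C) = -28 (T(C) = -2 - 26 = -28)
T(25)/D + r(-27, -24)/S = -28/(-1993) - 24/(-4369) = -28*(-1/1993) - 24*(-1/4369) = 28/1993 + 24/4369 = 170164/8707417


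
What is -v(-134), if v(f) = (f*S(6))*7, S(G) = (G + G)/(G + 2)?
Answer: 1407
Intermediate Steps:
S(G) = 2*G/(2 + G) (S(G) = (2*G)/(2 + G) = 2*G/(2 + G))
v(f) = 21*f/2 (v(f) = (f*(2*6/(2 + 6)))*7 = (f*(2*6/8))*7 = (f*(2*6*(1/8)))*7 = (f*(3/2))*7 = (3*f/2)*7 = 21*f/2)
-v(-134) = -21*(-134)/2 = -1*(-1407) = 1407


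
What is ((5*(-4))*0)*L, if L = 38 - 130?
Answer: 0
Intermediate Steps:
L = -92
((5*(-4))*0)*L = ((5*(-4))*0)*(-92) = -20*0*(-92) = 0*(-92) = 0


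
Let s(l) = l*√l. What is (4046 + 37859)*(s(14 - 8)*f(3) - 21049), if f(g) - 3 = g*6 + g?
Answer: -882058345 + 6034320*√6 ≈ -8.6728e+8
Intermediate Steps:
f(g) = 3 + 7*g (f(g) = 3 + (g*6 + g) = 3 + (6*g + g) = 3 + 7*g)
s(l) = l^(3/2)
(4046 + 37859)*(s(14 - 8)*f(3) - 21049) = (4046 + 37859)*((14 - 8)^(3/2)*(3 + 7*3) - 21049) = 41905*(6^(3/2)*(3 + 21) - 21049) = 41905*((6*√6)*24 - 21049) = 41905*(144*√6 - 21049) = 41905*(-21049 + 144*√6) = -882058345 + 6034320*√6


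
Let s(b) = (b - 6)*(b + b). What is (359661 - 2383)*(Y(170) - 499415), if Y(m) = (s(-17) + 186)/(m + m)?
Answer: -15166462890174/85 ≈ -1.7843e+11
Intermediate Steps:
s(b) = 2*b*(-6 + b) (s(b) = (-6 + b)*(2*b) = 2*b*(-6 + b))
Y(m) = 484/m (Y(m) = (2*(-17)*(-6 - 17) + 186)/(m + m) = (2*(-17)*(-23) + 186)/((2*m)) = (782 + 186)*(1/(2*m)) = 968*(1/(2*m)) = 484/m)
(359661 - 2383)*(Y(170) - 499415) = (359661 - 2383)*(484/170 - 499415) = 357278*(484*(1/170) - 499415) = 357278*(242/85 - 499415) = 357278*(-42450033/85) = -15166462890174/85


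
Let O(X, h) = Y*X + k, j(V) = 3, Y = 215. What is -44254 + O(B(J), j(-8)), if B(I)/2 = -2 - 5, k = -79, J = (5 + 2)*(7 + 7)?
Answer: -47343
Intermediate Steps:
J = 98 (J = 7*14 = 98)
B(I) = -14 (B(I) = 2*(-2 - 5) = 2*(-7) = -14)
O(X, h) = -79 + 215*X (O(X, h) = 215*X - 79 = -79 + 215*X)
-44254 + O(B(J), j(-8)) = -44254 + (-79 + 215*(-14)) = -44254 + (-79 - 3010) = -44254 - 3089 = -47343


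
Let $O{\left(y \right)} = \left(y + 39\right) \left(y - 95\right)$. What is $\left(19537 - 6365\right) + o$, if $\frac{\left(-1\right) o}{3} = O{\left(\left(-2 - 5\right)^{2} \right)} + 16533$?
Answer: $-24283$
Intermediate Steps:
$O{\left(y \right)} = \left(-95 + y\right) \left(39 + y\right)$ ($O{\left(y \right)} = \left(39 + y\right) \left(-95 + y\right) = \left(-95 + y\right) \left(39 + y\right)$)
$o = -37455$ ($o = - 3 \left(\left(-3705 + \left(\left(-2 - 5\right)^{2}\right)^{2} - 56 \left(-2 - 5\right)^{2}\right) + 16533\right) = - 3 \left(\left(-3705 + \left(\left(-7\right)^{2}\right)^{2} - 56 \left(-7\right)^{2}\right) + 16533\right) = - 3 \left(\left(-3705 + 49^{2} - 2744\right) + 16533\right) = - 3 \left(\left(-3705 + 2401 - 2744\right) + 16533\right) = - 3 \left(-4048 + 16533\right) = \left(-3\right) 12485 = -37455$)
$\left(19537 - 6365\right) + o = \left(19537 - 6365\right) - 37455 = 13172 - 37455 = -24283$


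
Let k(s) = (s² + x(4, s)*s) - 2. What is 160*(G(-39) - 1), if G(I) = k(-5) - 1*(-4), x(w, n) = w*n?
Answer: 20160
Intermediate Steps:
x(w, n) = n*w
k(s) = -2 + 5*s² (k(s) = (s² + (s*4)*s) - 2 = (s² + (4*s)*s) - 2 = (s² + 4*s²) - 2 = 5*s² - 2 = -2 + 5*s²)
G(I) = 127 (G(I) = (-2 + 5*(-5)²) - 1*(-4) = (-2 + 5*25) + 4 = (-2 + 125) + 4 = 123 + 4 = 127)
160*(G(-39) - 1) = 160*(127 - 1) = 160*126 = 20160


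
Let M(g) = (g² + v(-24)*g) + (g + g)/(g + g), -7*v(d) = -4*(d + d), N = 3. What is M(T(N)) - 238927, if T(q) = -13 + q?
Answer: -1669862/7 ≈ -2.3855e+5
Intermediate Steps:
v(d) = 8*d/7 (v(d) = -(-4)*(d + d)/7 = -(-4)*2*d/7 = -(-8)*d/7 = 8*d/7)
M(g) = 1 + g² - 192*g/7 (M(g) = (g² + ((8/7)*(-24))*g) + (g + g)/(g + g) = (g² - 192*g/7) + (2*g)/((2*g)) = (g² - 192*g/7) + (2*g)*(1/(2*g)) = (g² - 192*g/7) + 1 = 1 + g² - 192*g/7)
M(T(N)) - 238927 = (1 + (-13 + 3)² - 192*(-13 + 3)/7) - 238927 = (1 + (-10)² - 192/7*(-10)) - 238927 = (1 + 100 + 1920/7) - 238927 = 2627/7 - 238927 = -1669862/7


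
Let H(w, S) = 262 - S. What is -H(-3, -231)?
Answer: -493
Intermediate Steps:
-H(-3, -231) = -(262 - 1*(-231)) = -(262 + 231) = -1*493 = -493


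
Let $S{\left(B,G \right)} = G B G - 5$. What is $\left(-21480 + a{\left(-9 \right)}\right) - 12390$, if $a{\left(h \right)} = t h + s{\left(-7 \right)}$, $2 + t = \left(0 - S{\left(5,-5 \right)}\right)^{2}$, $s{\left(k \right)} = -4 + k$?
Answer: $-163463$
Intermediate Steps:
$S{\left(B,G \right)} = -5 + B G^{2}$ ($S{\left(B,G \right)} = B G G - 5 = B G^{2} - 5 = -5 + B G^{2}$)
$t = 14398$ ($t = -2 + \left(0 - \left(-5 + 5 \left(-5\right)^{2}\right)\right)^{2} = -2 + \left(0 - \left(-5 + 5 \cdot 25\right)\right)^{2} = -2 + \left(0 - \left(-5 + 125\right)\right)^{2} = -2 + \left(0 - 120\right)^{2} = -2 + \left(-120\right)^{2} = -2 + 14400 = 14398$)
$a{\left(h \right)} = -11 + 14398 h$ ($a{\left(h \right)} = 14398 h - 11 = -11 + 14398 h$)
$\left(-21480 + a{\left(-9 \right)}\right) - 12390 = \left(-21480 + \left(-11 + 14398 \left(-9\right)\right)\right) - 12390 = \left(-21480 - 129593\right) - 12390 = -151073 - 12390 = -163463$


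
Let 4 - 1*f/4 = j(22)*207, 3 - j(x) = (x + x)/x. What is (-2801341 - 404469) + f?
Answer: -3206622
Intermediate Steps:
j(x) = 1 (j(x) = 3 - (x + x)/x = 3 - 2*x/x = 3 - 1*2 = 3 - 2 = 1)
f = -812 (f = 16 - 4*207 = 16 - 828 = -812)
(-2801341 - 404469) + f = (-2801341 - 404469) - 812 = -3205810 - 812 = -3206622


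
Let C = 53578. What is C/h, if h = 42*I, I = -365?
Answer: -3827/1095 ≈ -3.4950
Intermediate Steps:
h = -15330 (h = 42*(-365) = -15330)
C/h = 53578/(-15330) = 53578*(-1/15330) = -3827/1095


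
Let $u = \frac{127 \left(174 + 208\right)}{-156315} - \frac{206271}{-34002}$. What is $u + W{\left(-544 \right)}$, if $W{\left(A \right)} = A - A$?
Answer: $\frac{3399297593}{590558070} \approx 5.7561$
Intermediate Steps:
$W{\left(A \right)} = 0$
$u = \frac{3399297593}{590558070}$ ($u = 127 \cdot 382 \left(- \frac{1}{156315}\right) - - \frac{22919}{3778} = 48514 \left(- \frac{1}{156315}\right) + \frac{22919}{3778} = - \frac{48514}{156315} + \frac{22919}{3778} = \frac{3399297593}{590558070} \approx 5.7561$)
$u + W{\left(-544 \right)} = \frac{3399297593}{590558070} + 0 = \frac{3399297593}{590558070}$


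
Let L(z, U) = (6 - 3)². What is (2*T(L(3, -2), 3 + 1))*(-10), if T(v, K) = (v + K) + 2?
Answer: -300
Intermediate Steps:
L(z, U) = 9 (L(z, U) = 3² = 9)
T(v, K) = 2 + K + v (T(v, K) = (K + v) + 2 = 2 + K + v)
(2*T(L(3, -2), 3 + 1))*(-10) = (2*(2 + (3 + 1) + 9))*(-10) = (2*(2 + 4 + 9))*(-10) = (2*15)*(-10) = 30*(-10) = -300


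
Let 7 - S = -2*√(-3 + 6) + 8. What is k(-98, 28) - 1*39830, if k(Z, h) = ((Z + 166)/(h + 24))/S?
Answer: -5695673/143 + 34*√3/143 ≈ -39830.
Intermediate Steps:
S = -1 + 2*√3 (S = 7 - (-2*√(-3 + 6) + 8) = 7 - (-2*√3 + 8) = 7 - (8 - 2*√3) = 7 + (-8 + 2*√3) = -1 + 2*√3 ≈ 2.4641)
k(Z, h) = (166 + Z)/((-1 + 2*√3)*(24 + h)) (k(Z, h) = ((Z + 166)/(h + 24))/(-1 + 2*√3) = ((166 + Z)/(24 + h))/(-1 + 2*√3) = (166 + Z)/((-1 + 2*√3)*(24 + h)))
k(-98, 28) - 1*39830 = (-166 - 1*(-98))/((1 - 2*√3)*(24 + 28)) - 1*39830 = (-166 + 98)/((1 - 2*√3)*52) - 39830 = (1/52)*(-68)/(1 - 2*√3) - 39830 = -17/(13*(1 - 2*√3)) - 39830 = -39830 - 17/(13*(1 - 2*√3))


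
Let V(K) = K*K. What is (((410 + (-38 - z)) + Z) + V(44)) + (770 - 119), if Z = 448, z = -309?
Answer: 3716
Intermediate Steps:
V(K) = K**2
(((410 + (-38 - z)) + Z) + V(44)) + (770 - 119) = (((410 + (-38 - 1*(-309))) + 448) + 44**2) + (770 - 119) = (((410 + (-38 + 309)) + 448) + 1936) + 651 = (((410 + 271) + 448) + 1936) + 651 = ((681 + 448) + 1936) + 651 = (1129 + 1936) + 651 = 3065 + 651 = 3716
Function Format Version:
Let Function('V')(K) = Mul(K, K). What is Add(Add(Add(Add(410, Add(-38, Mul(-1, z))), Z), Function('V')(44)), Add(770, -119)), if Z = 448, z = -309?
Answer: 3716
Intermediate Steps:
Function('V')(K) = Pow(K, 2)
Add(Add(Add(Add(410, Add(-38, Mul(-1, z))), Z), Function('V')(44)), Add(770, -119)) = Add(Add(Add(Add(410, Add(-38, Mul(-1, -309))), 448), Pow(44, 2)), Add(770, -119)) = Add(Add(Add(Add(410, Add(-38, 309)), 448), 1936), 651) = Add(Add(Add(Add(410, 271), 448), 1936), 651) = Add(Add(Add(681, 448), 1936), 651) = Add(Add(1129, 1936), 651) = Add(3065, 651) = 3716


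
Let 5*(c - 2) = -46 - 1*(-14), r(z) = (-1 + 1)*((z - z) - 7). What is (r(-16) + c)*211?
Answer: -4642/5 ≈ -928.40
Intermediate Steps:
r(z) = 0 (r(z) = 0*(0 - 7) = 0*(-7) = 0)
c = -22/5 (c = 2 + (-46 - 1*(-14))/5 = 2 + (-46 + 14)/5 = 2 + (⅕)*(-32) = 2 - 32/5 = -22/5 ≈ -4.4000)
(r(-16) + c)*211 = (0 - 22/5)*211 = -22/5*211 = -4642/5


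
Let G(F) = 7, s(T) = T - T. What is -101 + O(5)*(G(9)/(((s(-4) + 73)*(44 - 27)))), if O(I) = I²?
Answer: -125166/1241 ≈ -100.86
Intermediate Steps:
s(T) = 0
-101 + O(5)*(G(9)/(((s(-4) + 73)*(44 - 27)))) = -101 + 5²*(7/(((0 + 73)*(44 - 27)))) = -101 + 25*(7/((73*17))) = -101 + 25*(7/1241) = -101 + 175/1241 = -125166/1241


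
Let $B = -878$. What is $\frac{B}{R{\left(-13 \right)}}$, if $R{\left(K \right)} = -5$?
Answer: $\frac{878}{5} \approx 175.6$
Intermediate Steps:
$\frac{B}{R{\left(-13 \right)}} = - \frac{878}{-5} = \left(-878\right) \left(- \frac{1}{5}\right) = \frac{878}{5}$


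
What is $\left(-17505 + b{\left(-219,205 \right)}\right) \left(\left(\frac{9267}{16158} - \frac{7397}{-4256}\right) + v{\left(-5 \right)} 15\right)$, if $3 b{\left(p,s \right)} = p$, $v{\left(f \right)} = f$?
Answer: $\frac{7322222132643}{5730704} \approx 1.2777 \cdot 10^{6}$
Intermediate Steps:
$b{\left(p,s \right)} = \frac{p}{3}$
$\left(-17505 + b{\left(-219,205 \right)}\right) \left(\left(\frac{9267}{16158} - \frac{7397}{-4256}\right) + v{\left(-5 \right)} 15\right) = \left(-17505 + \frac{1}{3} \left(-219\right)\right) \left(\left(\frac{9267}{16158} - \frac{7397}{-4256}\right) - 75\right) = \left(-17505 - 73\right) \left(\left(9267 \cdot \frac{1}{16158} - - \frac{7397}{4256}\right) - 75\right) = - 17578 \left(\left(\frac{3089}{5386} + \frac{7397}{4256}\right) - 75\right) = - 17578 \left(\frac{26493513}{11461408} - 75\right) = \left(-17578\right) \left(- \frac{833112087}{11461408}\right) = \frac{7322222132643}{5730704}$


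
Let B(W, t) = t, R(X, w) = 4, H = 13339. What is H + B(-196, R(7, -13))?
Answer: 13343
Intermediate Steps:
H + B(-196, R(7, -13)) = 13339 + 4 = 13343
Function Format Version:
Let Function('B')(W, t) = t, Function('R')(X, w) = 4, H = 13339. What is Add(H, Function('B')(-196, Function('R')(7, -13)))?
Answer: 13343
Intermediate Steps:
Add(H, Function('B')(-196, Function('R')(7, -13))) = Add(13339, 4) = 13343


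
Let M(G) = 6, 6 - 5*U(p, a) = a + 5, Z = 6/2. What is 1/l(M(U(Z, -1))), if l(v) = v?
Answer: ⅙ ≈ 0.16667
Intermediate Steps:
Z = 3 (Z = 6*(½) = 3)
U(p, a) = ⅕ - a/5 (U(p, a) = 6/5 - (a + 5)/5 = 6/5 - (5 + a)/5 = 6/5 + (-1 - a/5) = ⅕ - a/5)
1/l(M(U(Z, -1))) = 1/6 = ⅙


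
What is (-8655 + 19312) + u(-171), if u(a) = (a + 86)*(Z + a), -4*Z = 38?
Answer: 51999/2 ≈ 26000.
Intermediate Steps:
Z = -19/2 (Z = -¼*38 = -19/2 ≈ -9.5000)
u(a) = (86 + a)*(-19/2 + a) (u(a) = (a + 86)*(-19/2 + a) = (86 + a)*(-19/2 + a))
(-8655 + 19312) + u(-171) = (-8655 + 19312) + (-817 + (-171)² + (153/2)*(-171)) = 10657 + (-817 + 29241 - 26163/2) = 10657 + 30685/2 = 51999/2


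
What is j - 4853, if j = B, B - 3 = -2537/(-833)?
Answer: -4037513/833 ≈ -4847.0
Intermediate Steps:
B = 5036/833 (B = 3 - 2537/(-833) = 3 - 2537*(-1/833) = 3 + 2537/833 = 5036/833 ≈ 6.0456)
j = 5036/833 ≈ 6.0456
j - 4853 = 5036/833 - 4853 = -4037513/833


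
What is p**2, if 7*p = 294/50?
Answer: 441/625 ≈ 0.70560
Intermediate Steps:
p = 21/25 (p = (294/50)/7 = (294*(1/50))/7 = (1/7)*(147/25) = 21/25 ≈ 0.84000)
p**2 = (21/25)**2 = 441/625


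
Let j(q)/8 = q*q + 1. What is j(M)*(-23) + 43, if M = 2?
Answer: -877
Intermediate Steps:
j(q) = 8 + 8*q² (j(q) = 8*(q*q + 1) = 8*(q² + 1) = 8*(1 + q²) = 8 + 8*q²)
j(M)*(-23) + 43 = (8 + 8*2²)*(-23) + 43 = (8 + 8*4)*(-23) + 43 = (8 + 32)*(-23) + 43 = 40*(-23) + 43 = -920 + 43 = -877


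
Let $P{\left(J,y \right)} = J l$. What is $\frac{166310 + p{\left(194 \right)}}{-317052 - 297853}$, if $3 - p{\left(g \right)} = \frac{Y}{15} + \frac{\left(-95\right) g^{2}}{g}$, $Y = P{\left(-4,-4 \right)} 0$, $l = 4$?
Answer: $- \frac{184743}{614905} \approx -0.30044$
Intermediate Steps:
$P{\left(J,y \right)} = 4 J$ ($P{\left(J,y \right)} = J 4 = 4 J$)
$Y = 0$ ($Y = 4 \left(-4\right) 0 = \left(-16\right) 0 = 0$)
$p{\left(g \right)} = 3 + 95 g$ ($p{\left(g \right)} = 3 - \left(\frac{0}{15} + \frac{\left(-95\right) g^{2}}{g}\right) = 3 - \left(0 \cdot \frac{1}{15} - 95 g\right) = 3 - \left(0 - 95 g\right) = 3 - - 95 g = 3 + 95 g$)
$\frac{166310 + p{\left(194 \right)}}{-317052 - 297853} = \frac{166310 + \left(3 + 95 \cdot 194\right)}{-317052 - 297853} = \frac{166310 + \left(3 + 18430\right)}{-614905} = \left(166310 + 18433\right) \left(- \frac{1}{614905}\right) = 184743 \left(- \frac{1}{614905}\right) = - \frac{184743}{614905}$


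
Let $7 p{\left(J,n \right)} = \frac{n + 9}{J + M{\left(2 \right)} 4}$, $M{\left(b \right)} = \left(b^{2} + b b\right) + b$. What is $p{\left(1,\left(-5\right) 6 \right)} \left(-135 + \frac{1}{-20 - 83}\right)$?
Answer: $\frac{41718}{4223} \approx 9.8788$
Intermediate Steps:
$M{\left(b \right)} = b + 2 b^{2}$ ($M{\left(b \right)} = \left(b^{2} + b^{2}\right) + b = 2 b^{2} + b = b + 2 b^{2}$)
$p{\left(J,n \right)} = \frac{9 + n}{7 \left(40 + J\right)}$ ($p{\left(J,n \right)} = \frac{\left(n + 9\right) \frac{1}{J + 2 \left(1 + 2 \cdot 2\right) 4}}{7} = \frac{\left(9 + n\right) \frac{1}{J + 2 \left(1 + 4\right) 4}}{7} = \frac{\left(9 + n\right) \frac{1}{J + 2 \cdot 5 \cdot 4}}{7} = \frac{\left(9 + n\right) \frac{1}{J + 10 \cdot 4}}{7} = \frac{\left(9 + n\right) \frac{1}{J + 40}}{7} = \frac{\left(9 + n\right) \frac{1}{40 + J}}{7} = \frac{\frac{1}{40 + J} \left(9 + n\right)}{7} = \frac{9 + n}{7 \left(40 + J\right)}$)
$p{\left(1,\left(-5\right) 6 \right)} \left(-135 + \frac{1}{-20 - 83}\right) = \frac{9 - 30}{7 \left(40 + 1\right)} \left(-135 + \frac{1}{-20 - 83}\right) = \frac{9 - 30}{7 \cdot 41} \left(-135 + \frac{1}{-103}\right) = \frac{1}{7} \cdot \frac{1}{41} \left(-21\right) \left(-135 - \frac{1}{103}\right) = \left(- \frac{3}{41}\right) \left(- \frac{13906}{103}\right) = \frac{41718}{4223}$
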